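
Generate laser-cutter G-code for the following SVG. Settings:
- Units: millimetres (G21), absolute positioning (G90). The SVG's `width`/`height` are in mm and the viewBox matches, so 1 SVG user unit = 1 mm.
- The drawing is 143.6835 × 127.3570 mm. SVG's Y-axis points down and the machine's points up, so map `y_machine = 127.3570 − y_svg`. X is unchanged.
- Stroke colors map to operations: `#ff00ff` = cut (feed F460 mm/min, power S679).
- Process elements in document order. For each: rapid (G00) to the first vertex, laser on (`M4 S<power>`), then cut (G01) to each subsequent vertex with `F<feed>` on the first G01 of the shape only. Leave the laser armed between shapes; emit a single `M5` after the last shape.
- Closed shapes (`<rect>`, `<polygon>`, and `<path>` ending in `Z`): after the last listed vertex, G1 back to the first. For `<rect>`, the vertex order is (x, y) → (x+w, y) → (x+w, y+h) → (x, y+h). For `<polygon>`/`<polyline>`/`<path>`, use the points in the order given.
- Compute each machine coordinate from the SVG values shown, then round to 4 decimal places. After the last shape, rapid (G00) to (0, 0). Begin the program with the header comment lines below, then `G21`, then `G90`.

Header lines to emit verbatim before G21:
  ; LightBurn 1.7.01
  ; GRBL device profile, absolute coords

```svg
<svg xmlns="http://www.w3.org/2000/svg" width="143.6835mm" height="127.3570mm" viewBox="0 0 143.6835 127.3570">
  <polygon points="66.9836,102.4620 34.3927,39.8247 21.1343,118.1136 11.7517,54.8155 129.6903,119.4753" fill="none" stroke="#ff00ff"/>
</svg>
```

Since the viewBox matches the mm dimensions, user units are millimetres directly. The only transform is the Y-flip y_m = 127.3570 − y_svg.

Shape 1 is a closed polygon drawn with `<polygon>`. Its stroke #ff00ff means cut at S679, F460. After flipping Y the toolpath is (66.9836,24.8950) → (34.3927,87.5323) → (21.1343,9.2434) → (11.7517,72.5415) → (129.6903,7.8817) → (66.9836,24.8950), returning to the start.

; LightBurn 1.7.01
; GRBL device profile, absolute coords
G21
G90
G00 X66.9836 Y24.8950
M4 S679
G01 X34.3927 Y87.5323 F460
G01 X21.1343 Y9.2434
G01 X11.7517 Y72.5415
G01 X129.6903 Y7.8817
G01 X66.9836 Y24.8950
M5
G00 X0.0000 Y0.0000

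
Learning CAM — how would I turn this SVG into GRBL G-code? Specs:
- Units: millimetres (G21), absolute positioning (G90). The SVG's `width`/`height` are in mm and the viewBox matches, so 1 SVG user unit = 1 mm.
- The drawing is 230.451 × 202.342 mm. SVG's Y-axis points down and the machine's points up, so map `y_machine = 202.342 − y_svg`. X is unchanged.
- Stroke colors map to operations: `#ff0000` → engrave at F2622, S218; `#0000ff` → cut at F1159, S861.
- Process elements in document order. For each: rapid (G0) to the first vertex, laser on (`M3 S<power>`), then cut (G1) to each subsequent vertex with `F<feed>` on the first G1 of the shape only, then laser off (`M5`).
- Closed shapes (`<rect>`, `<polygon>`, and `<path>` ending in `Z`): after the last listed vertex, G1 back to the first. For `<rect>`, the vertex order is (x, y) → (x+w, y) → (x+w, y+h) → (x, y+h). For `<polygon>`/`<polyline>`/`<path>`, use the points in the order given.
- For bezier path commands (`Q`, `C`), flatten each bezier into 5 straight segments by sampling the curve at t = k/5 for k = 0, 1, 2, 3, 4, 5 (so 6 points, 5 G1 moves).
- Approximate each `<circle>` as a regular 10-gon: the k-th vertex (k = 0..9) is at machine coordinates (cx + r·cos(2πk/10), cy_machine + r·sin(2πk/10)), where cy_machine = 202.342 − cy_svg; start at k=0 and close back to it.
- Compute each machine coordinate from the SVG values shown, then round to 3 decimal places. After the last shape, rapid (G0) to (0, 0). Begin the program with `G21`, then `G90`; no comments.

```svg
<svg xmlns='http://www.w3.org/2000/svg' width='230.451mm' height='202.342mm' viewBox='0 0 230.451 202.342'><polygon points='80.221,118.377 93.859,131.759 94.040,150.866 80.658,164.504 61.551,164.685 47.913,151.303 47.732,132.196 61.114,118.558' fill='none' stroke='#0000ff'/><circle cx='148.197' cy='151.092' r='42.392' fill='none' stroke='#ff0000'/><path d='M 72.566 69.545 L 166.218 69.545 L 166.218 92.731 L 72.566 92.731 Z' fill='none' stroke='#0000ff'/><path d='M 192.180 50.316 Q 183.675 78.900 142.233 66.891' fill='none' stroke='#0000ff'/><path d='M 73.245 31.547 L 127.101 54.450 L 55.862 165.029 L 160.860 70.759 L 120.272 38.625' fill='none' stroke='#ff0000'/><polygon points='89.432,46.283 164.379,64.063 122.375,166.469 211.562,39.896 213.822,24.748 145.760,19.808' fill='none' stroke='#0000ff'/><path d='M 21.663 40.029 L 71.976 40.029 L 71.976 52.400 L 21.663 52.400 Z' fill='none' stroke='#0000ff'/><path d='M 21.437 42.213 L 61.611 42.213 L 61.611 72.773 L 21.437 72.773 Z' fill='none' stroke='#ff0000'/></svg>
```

Since the viewBox matches the mm dimensions, user units are millimetres directly. The only transform is the Y-flip y_m = 202.342 − y_svg.

Shape 1 is a regular polygon drawn with `<polygon>`. Its stroke #0000ff means cut at S861, F1159. After flipping Y the toolpath is (80.221,83.965) → (93.859,70.583) → (94.040,51.476) → (80.658,37.838) → (61.551,37.657) → (47.913,51.039) → (47.732,70.146) → (61.114,83.784) → (80.221,83.965), returning to the start.

Shape 2 is a circle drawn with `<circle>`. Its stroke #ff0000 means engrave at S218, F2622. After flipping Y the toolpath is (190.589,51.250) → (182.493,76.167) → (161.297,91.567) → (135.097,91.567) → (113.901,76.167) → (105.805,51.250) → (113.901,26.333) → (135.097,10.933) → (161.297,10.933) → (182.493,26.333) → (190.589,51.250), returning to the start.

Shape 3 is a rectangle drawn with `<path>`. Its stroke #0000ff means cut at S861, F1159. After flipping Y the toolpath is (72.566,132.797) → (166.218,132.797) → (166.218,109.611) → (72.566,109.611) → (72.566,132.797), returning to the start.

Shape 4 is a quadratic bezier drawn with `<path>`. Its stroke #0000ff means cut at S861, F1159. After flipping Y the toolpath is (192.180,152.026) → (187.461,142.216) → (180.106,135.654) → (170.117,132.339) → (157.492,132.271) → (142.233,135.451).

Shape 5 is a open polyline drawn with `<path>`. Its stroke #ff0000 means engrave at S218, F2622. After flipping Y the toolpath is (73.245,170.795) → (127.101,147.892) → (55.862,37.313) → (160.860,131.583) → (120.272,163.717).

Shape 6 is a closed polygon drawn with `<polygon>`. Its stroke #0000ff means cut at S861, F1159. After flipping Y the toolpath is (89.432,156.059) → (164.379,138.279) → (122.375,35.873) → (211.562,162.446) → (213.822,177.594) → (145.760,182.534) → (89.432,156.059), returning to the start.

Shape 7 is a rectangle drawn with `<path>`. Its stroke #0000ff means cut at S861, F1159. After flipping Y the toolpath is (21.663,162.313) → (71.976,162.313) → (71.976,149.942) → (21.663,149.942) → (21.663,162.313), returning to the start.

Shape 8 is a rectangle drawn with `<path>`. Its stroke #ff0000 means engrave at S218, F2622. After flipping Y the toolpath is (21.437,160.129) → (61.611,160.129) → (61.611,129.569) → (21.437,129.569) → (21.437,160.129), returning to the start.

G21
G90
G0 X80.221 Y83.965
M3 S861
G1 X93.859 Y70.583 F1159
G1 X94.040 Y51.476
G1 X80.658 Y37.838
G1 X61.551 Y37.657
G1 X47.913 Y51.039
G1 X47.732 Y70.146
G1 X61.114 Y83.784
G1 X80.221 Y83.965
M5
G0 X190.589 Y51.250
M3 S218
G1 X182.493 Y76.167 F2622
G1 X161.297 Y91.567
G1 X135.097 Y91.567
G1 X113.901 Y76.167
G1 X105.805 Y51.250
G1 X113.901 Y26.333
G1 X135.097 Y10.933
G1 X161.297 Y10.933
G1 X182.493 Y26.333
G1 X190.589 Y51.250
M5
G0 X72.566 Y132.797
M3 S861
G1 X166.218 Y132.797 F1159
G1 X166.218 Y109.611
G1 X72.566 Y109.611
G1 X72.566 Y132.797
M5
G0 X192.180 Y152.026
M3 S861
G1 X187.461 Y142.216 F1159
G1 X180.106 Y135.654
G1 X170.117 Y132.339
G1 X157.492 Y132.271
G1 X142.233 Y135.451
M5
G0 X73.245 Y170.795
M3 S218
G1 X127.101 Y147.892 F2622
G1 X55.862 Y37.313
G1 X160.860 Y131.583
G1 X120.272 Y163.717
M5
G0 X89.432 Y156.059
M3 S861
G1 X164.379 Y138.279 F1159
G1 X122.375 Y35.873
G1 X211.562 Y162.446
G1 X213.822 Y177.594
G1 X145.760 Y182.534
G1 X89.432 Y156.059
M5
G0 X21.663 Y162.313
M3 S861
G1 X71.976 Y162.313 F1159
G1 X71.976 Y149.942
G1 X21.663 Y149.942
G1 X21.663 Y162.313
M5
G0 X21.437 Y160.129
M3 S218
G1 X61.611 Y160.129 F2622
G1 X61.611 Y129.569
G1 X21.437 Y129.569
G1 X21.437 Y160.129
M5
G0 X0.000 Y0.000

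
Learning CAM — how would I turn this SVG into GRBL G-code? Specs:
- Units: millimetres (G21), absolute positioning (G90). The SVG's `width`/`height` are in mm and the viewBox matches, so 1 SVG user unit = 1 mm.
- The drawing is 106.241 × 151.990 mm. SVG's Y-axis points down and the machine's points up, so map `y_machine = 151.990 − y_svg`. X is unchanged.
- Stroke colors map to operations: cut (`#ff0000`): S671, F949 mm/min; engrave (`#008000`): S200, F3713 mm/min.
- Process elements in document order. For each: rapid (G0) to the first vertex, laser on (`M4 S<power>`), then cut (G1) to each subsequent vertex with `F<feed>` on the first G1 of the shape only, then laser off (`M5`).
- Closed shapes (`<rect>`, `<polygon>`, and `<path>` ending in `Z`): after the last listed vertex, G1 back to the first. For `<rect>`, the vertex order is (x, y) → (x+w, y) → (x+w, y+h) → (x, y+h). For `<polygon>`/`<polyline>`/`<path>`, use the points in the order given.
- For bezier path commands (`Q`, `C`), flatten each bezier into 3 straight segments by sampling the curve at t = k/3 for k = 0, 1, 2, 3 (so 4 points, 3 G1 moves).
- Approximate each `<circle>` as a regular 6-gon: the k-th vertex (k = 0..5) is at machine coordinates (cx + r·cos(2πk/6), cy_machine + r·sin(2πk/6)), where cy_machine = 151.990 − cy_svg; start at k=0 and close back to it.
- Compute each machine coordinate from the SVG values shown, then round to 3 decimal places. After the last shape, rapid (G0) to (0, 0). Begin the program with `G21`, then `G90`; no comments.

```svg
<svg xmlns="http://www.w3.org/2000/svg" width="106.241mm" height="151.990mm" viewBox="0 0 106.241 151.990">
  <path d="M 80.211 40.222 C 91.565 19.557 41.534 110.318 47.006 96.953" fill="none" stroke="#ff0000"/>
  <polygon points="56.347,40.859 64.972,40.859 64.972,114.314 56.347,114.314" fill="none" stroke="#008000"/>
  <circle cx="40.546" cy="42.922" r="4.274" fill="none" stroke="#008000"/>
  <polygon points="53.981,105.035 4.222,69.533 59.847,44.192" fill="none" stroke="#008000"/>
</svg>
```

G21
G90
G0 X80.211 Y111.768
M4 S671
G1 X75.433 Y103.274 F949
G1 X55.706 Y68.397
G1 X47.006 Y55.037
M5
G0 X56.347 Y111.131
M4 S200
G1 X64.972 Y111.131 F3713
G1 X64.972 Y37.676
G1 X56.347 Y37.676
G1 X56.347 Y111.131
M5
G0 X44.820 Y109.068
M4 S200
G1 X42.683 Y112.769 F3713
G1 X38.409 Y112.769
G1 X36.272 Y109.068
G1 X38.409 Y105.367
G1 X42.683 Y105.367
G1 X44.820 Y109.068
M5
G0 X53.981 Y46.955
M4 S200
G1 X4.222 Y82.457 F3713
G1 X59.847 Y107.798
G1 X53.981 Y46.955
M5
G0 X0.000 Y0.000

1 u = 1 mm; y_m = 151.990 − y.

[1] `<path>` cubic bezier, #ff0000→cut S671 F949: (80.211,111.768) → (75.433,103.274) → (55.706,68.397) → (47.006,55.037)

[2] `<polygon>` rectangle, #008000→engrave S200 F3713: (56.347,111.131) → (64.972,111.131) → (64.972,37.676) → (56.347,37.676) → (56.347,111.131) (closed)

[3] `<circle>` circle, #008000→engrave S200 F3713: (44.820,109.068) → (42.683,112.769) → (38.409,112.769) → (36.272,109.068) → (38.409,105.367) → (42.683,105.367) → (44.820,109.068) (closed)

[4] `<polygon>` regular polygon, #008000→engrave S200 F3713: (53.981,46.955) → (4.222,82.457) → (59.847,107.798) → (53.981,46.955) (closed)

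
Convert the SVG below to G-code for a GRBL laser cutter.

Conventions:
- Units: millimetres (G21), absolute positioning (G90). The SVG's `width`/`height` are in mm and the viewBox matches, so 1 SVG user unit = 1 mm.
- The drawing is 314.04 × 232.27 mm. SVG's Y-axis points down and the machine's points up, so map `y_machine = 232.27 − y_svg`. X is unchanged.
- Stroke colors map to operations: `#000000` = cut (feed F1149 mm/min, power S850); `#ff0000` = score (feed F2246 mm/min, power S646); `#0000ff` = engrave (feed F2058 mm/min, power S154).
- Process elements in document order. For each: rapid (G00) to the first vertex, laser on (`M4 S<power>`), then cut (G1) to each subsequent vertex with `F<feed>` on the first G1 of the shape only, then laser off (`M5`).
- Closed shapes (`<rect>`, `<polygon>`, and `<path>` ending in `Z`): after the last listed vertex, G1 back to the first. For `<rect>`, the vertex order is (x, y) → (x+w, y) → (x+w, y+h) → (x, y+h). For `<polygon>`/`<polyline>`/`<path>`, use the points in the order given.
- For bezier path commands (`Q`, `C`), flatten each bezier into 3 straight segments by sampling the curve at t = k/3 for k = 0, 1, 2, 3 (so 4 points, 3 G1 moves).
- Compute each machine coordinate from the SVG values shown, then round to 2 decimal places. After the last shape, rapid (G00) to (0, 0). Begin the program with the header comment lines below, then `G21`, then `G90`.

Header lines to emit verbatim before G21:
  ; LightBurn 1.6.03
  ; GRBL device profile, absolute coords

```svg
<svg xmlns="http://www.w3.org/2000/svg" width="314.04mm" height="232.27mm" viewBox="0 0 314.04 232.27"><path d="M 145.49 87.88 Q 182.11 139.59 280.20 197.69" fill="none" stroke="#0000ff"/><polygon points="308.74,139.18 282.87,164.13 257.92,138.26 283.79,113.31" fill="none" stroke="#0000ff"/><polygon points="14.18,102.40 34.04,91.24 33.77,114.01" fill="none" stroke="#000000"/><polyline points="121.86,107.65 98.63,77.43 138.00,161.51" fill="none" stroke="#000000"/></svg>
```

; LightBurn 1.6.03
; GRBL device profile, absolute coords
G21
G90
G00 X145.49 Y144.39
M4 S154
G1 X176.73 Y109.21 F2058
G1 X221.64 Y72.60
G1 X280.20 Y34.58
M5
G00 X308.74 Y93.09
M4 S154
G1 X282.87 Y68.14 F2058
G1 X257.92 Y94.01
G1 X283.79 Y118.96
G1 X308.74 Y93.09
M5
G00 X14.18 Y129.87
M4 S850
G1 X34.04 Y141.03 F1149
G1 X33.77 Y118.26
G1 X14.18 Y129.87
M5
G00 X121.86 Y124.62
M4 S850
G1 X98.63 Y154.84 F1149
G1 X138.00 Y70.76
M5
G00 X0.00 Y0.00

1 u = 1 mm; y_m = 232.27 − y.

[1] `<path>` quadratic bezier, #0000ff→engrave S154 F2058: (145.49,144.39) → (176.73,109.21) → (221.64,72.60) → (280.20,34.58)

[2] `<polygon>` regular polygon, #0000ff→engrave S154 F2058: (308.74,93.09) → (282.87,68.14) → (257.92,94.01) → (283.79,118.96) → (308.74,93.09) (closed)

[3] `<polygon>` regular polygon, #000000→cut S850 F1149: (14.18,129.87) → (34.04,141.03) → (33.77,118.26) → (14.18,129.87) (closed)

[4] `<polyline>` open polyline, #000000→cut S850 F1149: (121.86,124.62) → (98.63,154.84) → (138.00,70.76)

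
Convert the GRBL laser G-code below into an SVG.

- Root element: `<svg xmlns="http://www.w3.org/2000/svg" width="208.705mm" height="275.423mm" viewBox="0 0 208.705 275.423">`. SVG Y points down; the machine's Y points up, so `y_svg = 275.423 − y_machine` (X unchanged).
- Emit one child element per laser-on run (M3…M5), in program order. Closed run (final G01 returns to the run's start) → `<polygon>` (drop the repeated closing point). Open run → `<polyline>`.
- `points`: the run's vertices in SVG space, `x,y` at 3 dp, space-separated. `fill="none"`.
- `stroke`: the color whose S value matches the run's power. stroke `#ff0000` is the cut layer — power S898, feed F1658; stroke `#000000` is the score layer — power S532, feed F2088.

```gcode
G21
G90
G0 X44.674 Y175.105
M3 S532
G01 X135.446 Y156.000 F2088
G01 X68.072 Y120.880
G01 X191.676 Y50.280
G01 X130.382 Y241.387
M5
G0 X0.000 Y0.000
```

y_svg = 275.423 − y_m. Every run uses S532, so all elements get stroke `#000000` (score).

[1] open run; points: 44.674,100.318 135.446,119.423 68.072,154.543 191.676,225.143 130.382,34.036

<svg xmlns="http://www.w3.org/2000/svg" width="208.705mm" height="275.423mm" viewBox="0 0 208.705 275.423">
  <polyline points="44.674,100.318 135.446,119.423 68.072,154.543 191.676,225.143 130.382,34.036" fill="none" stroke="#000000"/>
</svg>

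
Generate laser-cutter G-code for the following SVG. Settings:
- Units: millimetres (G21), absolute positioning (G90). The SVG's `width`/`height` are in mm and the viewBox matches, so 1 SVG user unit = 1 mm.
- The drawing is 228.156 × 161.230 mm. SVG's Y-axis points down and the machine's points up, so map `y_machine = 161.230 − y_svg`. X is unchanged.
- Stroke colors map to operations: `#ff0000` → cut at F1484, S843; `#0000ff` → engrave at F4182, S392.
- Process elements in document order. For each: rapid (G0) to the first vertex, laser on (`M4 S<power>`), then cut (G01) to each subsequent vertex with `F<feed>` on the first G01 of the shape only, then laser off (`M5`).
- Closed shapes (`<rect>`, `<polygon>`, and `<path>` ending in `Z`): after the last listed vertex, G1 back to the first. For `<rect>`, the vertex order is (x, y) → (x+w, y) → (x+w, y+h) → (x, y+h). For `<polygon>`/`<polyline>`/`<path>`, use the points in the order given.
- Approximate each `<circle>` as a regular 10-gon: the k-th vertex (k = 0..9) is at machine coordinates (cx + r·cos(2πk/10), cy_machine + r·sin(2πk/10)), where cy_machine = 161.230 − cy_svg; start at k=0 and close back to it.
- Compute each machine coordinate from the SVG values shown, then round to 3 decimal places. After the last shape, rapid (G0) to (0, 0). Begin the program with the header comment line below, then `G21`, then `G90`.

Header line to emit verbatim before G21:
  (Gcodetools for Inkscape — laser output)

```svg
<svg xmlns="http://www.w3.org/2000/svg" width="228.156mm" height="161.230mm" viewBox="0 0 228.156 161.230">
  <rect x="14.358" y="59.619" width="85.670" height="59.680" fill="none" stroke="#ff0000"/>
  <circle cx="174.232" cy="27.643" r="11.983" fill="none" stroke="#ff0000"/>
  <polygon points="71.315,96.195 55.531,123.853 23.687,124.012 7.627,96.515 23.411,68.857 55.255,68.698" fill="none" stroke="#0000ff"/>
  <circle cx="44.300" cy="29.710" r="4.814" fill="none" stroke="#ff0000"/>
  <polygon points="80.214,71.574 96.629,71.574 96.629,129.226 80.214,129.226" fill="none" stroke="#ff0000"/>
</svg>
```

1 u = 1 mm; y_m = 161.230 − y.

[1] `<rect>` rectangle, #ff0000→cut S843 F1484: (14.358,101.611) → (100.028,101.611) → (100.028,41.931) → (14.358,41.931) → (14.358,101.611) (closed)

[2] `<circle>` circle, #ff0000→cut S843 F1484: (186.215,133.587) → (183.926,140.630) → (177.935,144.984) → (170.529,144.984) → (164.538,140.630) → (162.249,133.587) → (164.538,126.544) → (170.529,122.190) → (177.935,122.190) → (183.926,126.544) → (186.215,133.587) (closed)

[3] `<polygon>` regular polygon, #0000ff→engrave S392 F4182: (71.315,65.035) → (55.531,37.377) → (23.687,37.218) → (7.627,64.715) → (23.411,92.373) → (55.255,92.532) → (71.315,65.035) (closed)

[4] `<circle>` circle, #ff0000→cut S843 F1484: (49.114,131.520) → (48.195,134.350) → (45.788,136.098) → (42.812,136.098) → (40.405,134.350) → (39.486,131.520) → (40.405,128.690) → (42.812,126.942) → (45.788,126.942) → (48.195,128.690) → (49.114,131.520) (closed)

[5] `<polygon>` rectangle, #ff0000→cut S843 F1484: (80.214,89.656) → (96.629,89.656) → (96.629,32.004) → (80.214,32.004) → (80.214,89.656) (closed)

(Gcodetools for Inkscape — laser output)
G21
G90
G0 X14.358 Y101.611
M4 S843
G01 X100.028 Y101.611 F1484
G01 X100.028 Y41.931
G01 X14.358 Y41.931
G01 X14.358 Y101.611
M5
G0 X186.215 Y133.587
M4 S843
G01 X183.926 Y140.630 F1484
G01 X177.935 Y144.984
G01 X170.529 Y144.984
G01 X164.538 Y140.630
G01 X162.249 Y133.587
G01 X164.538 Y126.544
G01 X170.529 Y122.190
G01 X177.935 Y122.190
G01 X183.926 Y126.544
G01 X186.215 Y133.587
M5
G0 X71.315 Y65.035
M4 S392
G01 X55.531 Y37.377 F4182
G01 X23.687 Y37.218
G01 X7.627 Y64.715
G01 X23.411 Y92.373
G01 X55.255 Y92.532
G01 X71.315 Y65.035
M5
G0 X49.114 Y131.520
M4 S843
G01 X48.195 Y134.350 F1484
G01 X45.788 Y136.098
G01 X42.812 Y136.098
G01 X40.405 Y134.350
G01 X39.486 Y131.520
G01 X40.405 Y128.690
G01 X42.812 Y126.942
G01 X45.788 Y126.942
G01 X48.195 Y128.690
G01 X49.114 Y131.520
M5
G0 X80.214 Y89.656
M4 S843
G01 X96.629 Y89.656 F1484
G01 X96.629 Y32.004
G01 X80.214 Y32.004
G01 X80.214 Y89.656
M5
G0 X0.000 Y0.000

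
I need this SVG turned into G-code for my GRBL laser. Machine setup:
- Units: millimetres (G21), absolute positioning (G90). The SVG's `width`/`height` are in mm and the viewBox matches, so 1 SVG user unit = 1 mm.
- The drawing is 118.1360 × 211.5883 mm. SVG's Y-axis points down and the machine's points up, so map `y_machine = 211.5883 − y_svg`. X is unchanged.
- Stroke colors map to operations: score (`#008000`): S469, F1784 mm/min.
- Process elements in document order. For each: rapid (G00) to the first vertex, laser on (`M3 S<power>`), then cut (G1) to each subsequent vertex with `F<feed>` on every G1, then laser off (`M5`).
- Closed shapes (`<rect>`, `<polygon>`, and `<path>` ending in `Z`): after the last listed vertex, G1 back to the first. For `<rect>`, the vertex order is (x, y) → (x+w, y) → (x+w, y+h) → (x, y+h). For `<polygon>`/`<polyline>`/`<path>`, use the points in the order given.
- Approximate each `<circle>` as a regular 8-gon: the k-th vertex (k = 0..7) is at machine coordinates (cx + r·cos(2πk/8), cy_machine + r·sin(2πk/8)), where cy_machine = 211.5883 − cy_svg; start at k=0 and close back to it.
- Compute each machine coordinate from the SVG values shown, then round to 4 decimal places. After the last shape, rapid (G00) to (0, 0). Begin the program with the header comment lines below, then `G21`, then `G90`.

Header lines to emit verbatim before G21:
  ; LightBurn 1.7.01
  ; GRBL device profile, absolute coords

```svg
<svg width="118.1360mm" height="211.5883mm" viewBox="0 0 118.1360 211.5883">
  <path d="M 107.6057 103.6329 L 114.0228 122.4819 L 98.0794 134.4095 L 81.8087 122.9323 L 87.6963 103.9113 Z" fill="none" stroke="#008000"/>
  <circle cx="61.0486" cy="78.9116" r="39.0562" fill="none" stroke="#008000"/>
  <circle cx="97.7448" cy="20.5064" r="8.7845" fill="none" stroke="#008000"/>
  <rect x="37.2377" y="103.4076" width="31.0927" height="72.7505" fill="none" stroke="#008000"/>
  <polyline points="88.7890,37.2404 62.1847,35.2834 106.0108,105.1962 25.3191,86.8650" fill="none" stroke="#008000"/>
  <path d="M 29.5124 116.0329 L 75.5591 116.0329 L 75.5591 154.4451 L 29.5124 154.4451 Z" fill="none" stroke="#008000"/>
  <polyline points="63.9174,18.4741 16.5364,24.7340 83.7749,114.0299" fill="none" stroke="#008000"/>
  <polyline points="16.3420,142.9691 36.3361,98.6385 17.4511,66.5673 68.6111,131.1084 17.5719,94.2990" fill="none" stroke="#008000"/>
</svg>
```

viewBox `0 0 118.1360 211.5883` with mm width/height → 1 unit = 1 mm. Flip: y_m = 211.5883 − y_svg.

**Shape 1** — `<path>` regular polygon, stroke `#008000` → score (S469, F1784). Machine vertices: (107.6057,107.9554) → (114.0228,89.1064) → (98.0794,77.1788) → (81.8087,88.6560) → (87.6963,107.6770) → (107.6057,107.9554). Closed: final G1 returns to the first vertex.

**Shape 2** — `<circle>` circle, stroke `#008000` → score (S469, F1784). Machine vertices: (100.1048,132.6767) → (88.6655,160.2936) → (61.0486,171.7329) → (33.4317,160.2936) → (21.9924,132.6767) → (33.4317,105.0598) → (61.0486,93.6205) → (88.6655,105.0598) → (100.1048,132.6767). Closed: final G1 returns to the first vertex.

**Shape 3** — `<circle>` circle, stroke `#008000` → score (S469, F1784). Machine vertices: (106.5293,191.0819) → (103.9564,197.2935) → (97.7448,199.8664) → (91.5332,197.2935) → (88.9603,191.0819) → (91.5332,184.8703) → (97.7448,182.2974) → (103.9564,184.8703) → (106.5293,191.0819). Closed: final G1 returns to the first vertex.

**Shape 4** — `<rect>` rectangle, stroke `#008000` → score (S469, F1784). Machine vertices: (37.2377,108.1807) → (68.3304,108.1807) → (68.3304,35.4302) → (37.2377,35.4302) → (37.2377,108.1807). Closed: final G1 returns to the first vertex.

**Shape 5** — `<polyline>` open polyline, stroke `#008000` → score (S469, F1784). Machine vertices: (88.7890,174.3479) → (62.1847,176.3049) → (106.0108,106.3921) → (25.3191,124.7233). Open path.

**Shape 6** — `<path>` rectangle, stroke `#008000` → score (S469, F1784). Machine vertices: (29.5124,95.5554) → (75.5591,95.5554) → (75.5591,57.1432) → (29.5124,57.1432) → (29.5124,95.5554). Closed: final G1 returns to the first vertex.

**Shape 7** — `<polyline>` open polyline, stroke `#008000` → score (S469, F1784). Machine vertices: (63.9174,193.1142) → (16.5364,186.8543) → (83.7749,97.5584). Open path.

**Shape 8** — `<polyline>` open polyline, stroke `#008000` → score (S469, F1784). Machine vertices: (16.3420,68.6192) → (36.3361,112.9498) → (17.4511,145.0210) → (68.6111,80.4799) → (17.5719,117.2893). Open path.

; LightBurn 1.7.01
; GRBL device profile, absolute coords
G21
G90
G00 X107.6057 Y107.9554
M3 S469
G1 X114.0228 Y89.1064 F1784
G1 X98.0794 Y77.1788 F1784
G1 X81.8087 Y88.6560 F1784
G1 X87.6963 Y107.6770 F1784
G1 X107.6057 Y107.9554 F1784
M5
G00 X100.1048 Y132.6767
M3 S469
G1 X88.6655 Y160.2936 F1784
G1 X61.0486 Y171.7329 F1784
G1 X33.4317 Y160.2936 F1784
G1 X21.9924 Y132.6767 F1784
G1 X33.4317 Y105.0598 F1784
G1 X61.0486 Y93.6205 F1784
G1 X88.6655 Y105.0598 F1784
G1 X100.1048 Y132.6767 F1784
M5
G00 X106.5293 Y191.0819
M3 S469
G1 X103.9564 Y197.2935 F1784
G1 X97.7448 Y199.8664 F1784
G1 X91.5332 Y197.2935 F1784
G1 X88.9603 Y191.0819 F1784
G1 X91.5332 Y184.8703 F1784
G1 X97.7448 Y182.2974 F1784
G1 X103.9564 Y184.8703 F1784
G1 X106.5293 Y191.0819 F1784
M5
G00 X37.2377 Y108.1807
M3 S469
G1 X68.3304 Y108.1807 F1784
G1 X68.3304 Y35.4302 F1784
G1 X37.2377 Y35.4302 F1784
G1 X37.2377 Y108.1807 F1784
M5
G00 X88.7890 Y174.3479
M3 S469
G1 X62.1847 Y176.3049 F1784
G1 X106.0108 Y106.3921 F1784
G1 X25.3191 Y124.7233 F1784
M5
G00 X29.5124 Y95.5554
M3 S469
G1 X75.5591 Y95.5554 F1784
G1 X75.5591 Y57.1432 F1784
G1 X29.5124 Y57.1432 F1784
G1 X29.5124 Y95.5554 F1784
M5
G00 X63.9174 Y193.1142
M3 S469
G1 X16.5364 Y186.8543 F1784
G1 X83.7749 Y97.5584 F1784
M5
G00 X16.3420 Y68.6192
M3 S469
G1 X36.3361 Y112.9498 F1784
G1 X17.4511 Y145.0210 F1784
G1 X68.6111 Y80.4799 F1784
G1 X17.5719 Y117.2893 F1784
M5
G00 X0.0000 Y0.0000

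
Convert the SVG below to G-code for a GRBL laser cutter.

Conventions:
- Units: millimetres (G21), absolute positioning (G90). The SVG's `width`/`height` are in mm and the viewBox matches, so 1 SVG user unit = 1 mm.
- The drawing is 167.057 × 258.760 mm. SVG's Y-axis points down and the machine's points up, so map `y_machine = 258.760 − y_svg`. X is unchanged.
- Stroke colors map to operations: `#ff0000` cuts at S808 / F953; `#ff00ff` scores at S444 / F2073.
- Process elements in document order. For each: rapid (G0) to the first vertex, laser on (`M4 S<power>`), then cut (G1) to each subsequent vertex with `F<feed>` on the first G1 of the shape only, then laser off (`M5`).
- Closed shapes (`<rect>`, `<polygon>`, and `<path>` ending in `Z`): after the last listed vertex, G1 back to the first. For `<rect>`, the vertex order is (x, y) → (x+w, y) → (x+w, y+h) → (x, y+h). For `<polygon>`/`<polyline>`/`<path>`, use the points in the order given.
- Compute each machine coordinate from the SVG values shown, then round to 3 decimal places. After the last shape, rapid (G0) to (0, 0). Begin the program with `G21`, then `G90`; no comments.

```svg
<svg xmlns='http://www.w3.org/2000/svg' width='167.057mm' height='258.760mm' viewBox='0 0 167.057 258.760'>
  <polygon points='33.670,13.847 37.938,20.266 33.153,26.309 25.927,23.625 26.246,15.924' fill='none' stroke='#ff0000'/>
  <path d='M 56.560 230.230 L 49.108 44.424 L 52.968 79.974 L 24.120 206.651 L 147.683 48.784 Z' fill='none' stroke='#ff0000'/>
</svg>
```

1 u = 1 mm; y_m = 258.760 − y.

[1] `<polygon>` regular polygon, #ff0000→cut S808 F953: (33.670,244.913) → (37.938,238.494) → (33.153,232.451) → (25.927,235.135) → (26.246,242.836) → (33.670,244.913) (closed)

[2] `<path>` closed polygon, #ff0000→cut S808 F953: (56.560,28.530) → (49.108,214.336) → (52.968,178.786) → (24.120,52.109) → (147.683,209.976) → (56.560,28.530) (closed)

G21
G90
G0 X33.670 Y244.913
M4 S808
G1 X37.938 Y238.494 F953
G1 X33.153 Y232.451
G1 X25.927 Y235.135
G1 X26.246 Y242.836
G1 X33.670 Y244.913
M5
G0 X56.560 Y28.530
M4 S808
G1 X49.108 Y214.336 F953
G1 X52.968 Y178.786
G1 X24.120 Y52.109
G1 X147.683 Y209.976
G1 X56.560 Y28.530
M5
G0 X0.000 Y0.000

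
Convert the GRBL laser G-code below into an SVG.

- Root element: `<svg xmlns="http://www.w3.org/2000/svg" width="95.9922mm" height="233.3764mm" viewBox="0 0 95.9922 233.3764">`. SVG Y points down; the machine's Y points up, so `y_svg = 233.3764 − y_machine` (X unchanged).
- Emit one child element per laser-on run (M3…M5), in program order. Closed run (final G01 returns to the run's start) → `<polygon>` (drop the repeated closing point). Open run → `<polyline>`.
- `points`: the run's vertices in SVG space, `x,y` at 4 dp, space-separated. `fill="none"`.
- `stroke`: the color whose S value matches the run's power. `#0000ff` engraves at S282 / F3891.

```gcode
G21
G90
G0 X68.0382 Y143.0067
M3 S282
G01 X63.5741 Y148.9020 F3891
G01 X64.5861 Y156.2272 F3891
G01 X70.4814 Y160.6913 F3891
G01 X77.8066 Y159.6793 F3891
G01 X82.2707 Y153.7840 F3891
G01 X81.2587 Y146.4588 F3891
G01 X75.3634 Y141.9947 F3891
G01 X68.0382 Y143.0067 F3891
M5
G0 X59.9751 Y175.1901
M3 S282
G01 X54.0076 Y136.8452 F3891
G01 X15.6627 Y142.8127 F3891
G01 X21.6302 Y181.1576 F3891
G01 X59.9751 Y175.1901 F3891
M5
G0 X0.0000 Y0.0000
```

<svg xmlns="http://www.w3.org/2000/svg" width="95.9922mm" height="233.3764mm" viewBox="0 0 95.9922 233.3764">
  <polygon points="68.0382,90.3697 63.5741,84.4744 64.5861,77.1492 70.4814,72.6851 77.8066,73.6971 82.2707,79.5924 81.2587,86.9176 75.3634,91.3817" fill="none" stroke="#0000ff"/>
  <polygon points="59.9751,58.1863 54.0076,96.5312 15.6627,90.5637 21.6302,52.2188" fill="none" stroke="#0000ff"/>
</svg>

y_svg = 233.3764 − y_m. Every run uses S282, so all elements get stroke `#0000ff` (engrave).

[1] closed run; points: 68.0382,90.3697 63.5741,84.4744 64.5861,77.1492 70.4814,72.6851 77.8066,73.6971 82.2707,79.5924 81.2587,86.9176 75.3634,91.3817

[2] closed run; points: 59.9751,58.1863 54.0076,96.5312 15.6627,90.5637 21.6302,52.2188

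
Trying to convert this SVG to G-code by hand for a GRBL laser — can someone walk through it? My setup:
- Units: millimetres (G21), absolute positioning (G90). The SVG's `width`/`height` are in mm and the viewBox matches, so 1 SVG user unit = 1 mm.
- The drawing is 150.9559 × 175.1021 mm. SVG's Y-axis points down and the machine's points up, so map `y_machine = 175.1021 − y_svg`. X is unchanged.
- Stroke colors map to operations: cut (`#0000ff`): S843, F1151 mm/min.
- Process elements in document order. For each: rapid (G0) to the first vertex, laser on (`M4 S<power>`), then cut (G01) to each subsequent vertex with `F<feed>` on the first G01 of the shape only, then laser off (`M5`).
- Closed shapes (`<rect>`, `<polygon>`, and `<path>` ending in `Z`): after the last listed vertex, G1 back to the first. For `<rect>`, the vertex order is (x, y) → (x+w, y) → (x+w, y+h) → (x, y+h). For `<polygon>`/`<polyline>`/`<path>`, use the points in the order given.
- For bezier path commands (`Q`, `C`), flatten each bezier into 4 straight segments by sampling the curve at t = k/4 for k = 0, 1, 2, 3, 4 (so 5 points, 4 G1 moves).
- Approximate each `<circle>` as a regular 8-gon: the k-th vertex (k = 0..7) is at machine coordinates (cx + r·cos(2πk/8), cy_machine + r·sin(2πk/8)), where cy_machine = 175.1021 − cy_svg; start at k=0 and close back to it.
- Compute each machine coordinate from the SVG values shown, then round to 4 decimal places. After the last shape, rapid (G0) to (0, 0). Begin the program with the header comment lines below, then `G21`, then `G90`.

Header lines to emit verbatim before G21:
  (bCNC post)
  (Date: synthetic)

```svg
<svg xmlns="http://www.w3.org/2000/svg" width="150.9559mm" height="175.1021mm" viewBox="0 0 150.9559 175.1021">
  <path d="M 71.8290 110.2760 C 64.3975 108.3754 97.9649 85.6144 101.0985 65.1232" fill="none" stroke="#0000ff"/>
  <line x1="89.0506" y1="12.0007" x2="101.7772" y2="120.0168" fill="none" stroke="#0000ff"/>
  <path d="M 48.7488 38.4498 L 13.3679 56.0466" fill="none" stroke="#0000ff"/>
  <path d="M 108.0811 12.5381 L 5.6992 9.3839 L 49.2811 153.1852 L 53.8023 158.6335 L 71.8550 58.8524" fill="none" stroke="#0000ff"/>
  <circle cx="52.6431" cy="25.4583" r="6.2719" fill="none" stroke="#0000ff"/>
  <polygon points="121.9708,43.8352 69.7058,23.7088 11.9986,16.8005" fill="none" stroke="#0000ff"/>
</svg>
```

(bCNC post)
(Date: synthetic)
G21
G90
G0 X71.8290 Y64.8261
M4 S843
G01 X72.8265 Y69.8015 F1151
G01 X82.5018 Y80.4310
G01 X94.1581 Y94.5463
G01 X101.0985 Y109.9789
M5
G0 X89.0506 Y163.1014
M4 S843
G01 X101.7772 Y55.0853 F1151
M5
G0 X48.7488 Y136.6523
M4 S843
G01 X13.3679 Y119.0555 F1151
M5
G0 X108.0811 Y162.5640
M4 S843
G01 X5.6992 Y165.7182 F1151
G01 X49.2811 Y21.9169
G01 X53.8023 Y16.4686
G01 X71.8550 Y116.2497
M5
G0 X58.9150 Y149.6438
M4 S843
G01 X57.0780 Y154.0787 F1151
G01 X52.6431 Y155.9157
G01 X48.2082 Y154.0787
G01 X46.3712 Y149.6438
G01 X48.2082 Y145.2089
G01 X52.6431 Y143.3719
G01 X57.0780 Y145.2089
G01 X58.9150 Y149.6438
M5
G0 X121.9708 Y131.2669
M4 S843
G01 X69.7058 Y151.3933 F1151
G01 X11.9986 Y158.3016
G01 X121.9708 Y131.2669
M5
G0 X0.0000 Y0.0000

viewBox `0 0 150.9559 175.1021` with mm width/height → 1 unit = 1 mm. Flip: y_m = 175.1021 − y_svg.

**Shape 1** — `<path>` cubic bezier, stroke `#0000ff` → cut (S843, F1151). Control points (SVG): P0=(71.8290,110.2760), P1=(64.3975,108.3754), P2=(97.9649,85.6144), P3=(101.0985,65.1232); sampled at t=k/4. Machine vertices: (71.8290,64.8261) → (72.8265,69.8015) → (82.5018,80.4310) → (94.1581,94.5463) → (101.0985,109.9789). Open path.

**Shape 2** — `<line>` line segment, stroke `#0000ff` → cut (S843, F1151). Machine vertices: (89.0506,163.1014) → (101.7772,55.0853). Open path.

**Shape 3** — `<path>` line segment, stroke `#0000ff` → cut (S843, F1151). Machine vertices: (48.7488,136.6523) → (13.3679,119.0555). Open path.

**Shape 4** — `<path>` open polyline, stroke `#0000ff` → cut (S843, F1151). Machine vertices: (108.0811,162.5640) → (5.6992,165.7182) → (49.2811,21.9169) → (53.8023,16.4686) → (71.8550,116.2497). Open path.

**Shape 5** — `<circle>` circle, stroke `#0000ff` → cut (S843, F1151). Machine vertices: (58.9150,149.6438) → (57.0780,154.0787) → (52.6431,155.9157) → (48.2082,154.0787) → (46.3712,149.6438) → (48.2082,145.2089) → (52.6431,143.3719) → (57.0780,145.2089) → (58.9150,149.6438). Closed: final G1 returns to the first vertex.

**Shape 6** — `<polygon>` closed polygon, stroke `#0000ff` → cut (S843, F1151). Machine vertices: (121.9708,131.2669) → (69.7058,151.3933) → (11.9986,158.3016) → (121.9708,131.2669). Closed: final G1 returns to the first vertex.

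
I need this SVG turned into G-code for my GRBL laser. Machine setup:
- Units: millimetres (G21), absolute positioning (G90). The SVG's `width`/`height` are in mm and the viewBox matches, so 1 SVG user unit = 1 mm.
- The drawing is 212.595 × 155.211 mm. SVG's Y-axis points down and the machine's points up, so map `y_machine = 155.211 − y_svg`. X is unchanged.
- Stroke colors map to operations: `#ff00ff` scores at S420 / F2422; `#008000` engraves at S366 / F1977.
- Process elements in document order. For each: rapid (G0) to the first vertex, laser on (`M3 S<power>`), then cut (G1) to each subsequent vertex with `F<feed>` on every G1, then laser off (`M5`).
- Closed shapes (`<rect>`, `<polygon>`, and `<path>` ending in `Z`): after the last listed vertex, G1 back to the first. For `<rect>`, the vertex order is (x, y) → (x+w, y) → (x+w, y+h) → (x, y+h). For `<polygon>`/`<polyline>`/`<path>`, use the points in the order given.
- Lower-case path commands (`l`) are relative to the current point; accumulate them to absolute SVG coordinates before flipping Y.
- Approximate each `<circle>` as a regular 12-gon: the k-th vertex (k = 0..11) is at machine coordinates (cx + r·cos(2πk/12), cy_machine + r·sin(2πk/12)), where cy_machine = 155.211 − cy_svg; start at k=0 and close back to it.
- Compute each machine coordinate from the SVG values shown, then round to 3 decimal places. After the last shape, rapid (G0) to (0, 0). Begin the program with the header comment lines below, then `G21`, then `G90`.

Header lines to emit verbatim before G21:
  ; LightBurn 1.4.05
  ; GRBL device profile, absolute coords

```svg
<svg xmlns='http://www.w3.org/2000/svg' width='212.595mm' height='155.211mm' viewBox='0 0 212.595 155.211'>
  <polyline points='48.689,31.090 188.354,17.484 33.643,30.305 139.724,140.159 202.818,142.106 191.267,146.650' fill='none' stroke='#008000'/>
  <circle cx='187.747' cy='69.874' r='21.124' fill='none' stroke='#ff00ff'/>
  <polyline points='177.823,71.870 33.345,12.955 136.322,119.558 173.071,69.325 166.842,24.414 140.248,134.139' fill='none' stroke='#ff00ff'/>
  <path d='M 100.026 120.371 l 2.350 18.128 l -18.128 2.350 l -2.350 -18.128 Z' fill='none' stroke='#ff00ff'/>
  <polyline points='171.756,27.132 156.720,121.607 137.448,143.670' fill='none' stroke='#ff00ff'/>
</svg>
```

1 u = 1 mm; y_m = 155.211 − y.

[1] `<polyline>` open polyline, #008000→engrave S366 F1977: (48.689,124.121) → (188.354,137.727) → (33.643,124.906) → (139.724,15.052) → (202.818,13.105) → (191.267,8.561)

[2] `<circle>` circle, #ff00ff→score S420 F2422: (208.871,85.337) → (206.041,95.899) → (198.309,103.631) → (187.747,106.461) → (177.185,103.631) → (169.453,95.899) → (166.623,85.337) → (169.453,74.775) → (177.185,67.043) → (187.747,64.213) → (198.309,67.043) → (206.041,74.775) → (208.871,85.337) (closed)

[3] `<polyline>` open polyline, #ff00ff→score S420 F2422: (177.823,83.341) → (33.345,142.256) → (136.322,35.653) → (173.071,85.886) → (166.842,130.797) → (140.248,21.072)

[4] `<path>` regular polygon, #ff00ff→score S420 F2422: (100.026,34.840) → (102.376,16.712) → (84.248,14.362) → (81.898,32.490) → (100.026,34.840) (closed)

[5] `<polyline>` open polyline, #ff00ff→score S420 F2422: (171.756,128.079) → (156.720,33.604) → (137.448,11.541)

; LightBurn 1.4.05
; GRBL device profile, absolute coords
G21
G90
G0 X48.689 Y124.121
M3 S366
G1 X188.354 Y137.727 F1977
G1 X33.643 Y124.906 F1977
G1 X139.724 Y15.052 F1977
G1 X202.818 Y13.105 F1977
G1 X191.267 Y8.561 F1977
M5
G0 X208.871 Y85.337
M3 S420
G1 X206.041 Y95.899 F2422
G1 X198.309 Y103.631 F2422
G1 X187.747 Y106.461 F2422
G1 X177.185 Y103.631 F2422
G1 X169.453 Y95.899 F2422
G1 X166.623 Y85.337 F2422
G1 X169.453 Y74.775 F2422
G1 X177.185 Y67.043 F2422
G1 X187.747 Y64.213 F2422
G1 X198.309 Y67.043 F2422
G1 X206.041 Y74.775 F2422
G1 X208.871 Y85.337 F2422
M5
G0 X177.823 Y83.341
M3 S420
G1 X33.345 Y142.256 F2422
G1 X136.322 Y35.653 F2422
G1 X173.071 Y85.886 F2422
G1 X166.842 Y130.797 F2422
G1 X140.248 Y21.072 F2422
M5
G0 X100.026 Y34.840
M3 S420
G1 X102.376 Y16.712 F2422
G1 X84.248 Y14.362 F2422
G1 X81.898 Y32.490 F2422
G1 X100.026 Y34.840 F2422
M5
G0 X171.756 Y128.079
M3 S420
G1 X156.720 Y33.604 F2422
G1 X137.448 Y11.541 F2422
M5
G0 X0.000 Y0.000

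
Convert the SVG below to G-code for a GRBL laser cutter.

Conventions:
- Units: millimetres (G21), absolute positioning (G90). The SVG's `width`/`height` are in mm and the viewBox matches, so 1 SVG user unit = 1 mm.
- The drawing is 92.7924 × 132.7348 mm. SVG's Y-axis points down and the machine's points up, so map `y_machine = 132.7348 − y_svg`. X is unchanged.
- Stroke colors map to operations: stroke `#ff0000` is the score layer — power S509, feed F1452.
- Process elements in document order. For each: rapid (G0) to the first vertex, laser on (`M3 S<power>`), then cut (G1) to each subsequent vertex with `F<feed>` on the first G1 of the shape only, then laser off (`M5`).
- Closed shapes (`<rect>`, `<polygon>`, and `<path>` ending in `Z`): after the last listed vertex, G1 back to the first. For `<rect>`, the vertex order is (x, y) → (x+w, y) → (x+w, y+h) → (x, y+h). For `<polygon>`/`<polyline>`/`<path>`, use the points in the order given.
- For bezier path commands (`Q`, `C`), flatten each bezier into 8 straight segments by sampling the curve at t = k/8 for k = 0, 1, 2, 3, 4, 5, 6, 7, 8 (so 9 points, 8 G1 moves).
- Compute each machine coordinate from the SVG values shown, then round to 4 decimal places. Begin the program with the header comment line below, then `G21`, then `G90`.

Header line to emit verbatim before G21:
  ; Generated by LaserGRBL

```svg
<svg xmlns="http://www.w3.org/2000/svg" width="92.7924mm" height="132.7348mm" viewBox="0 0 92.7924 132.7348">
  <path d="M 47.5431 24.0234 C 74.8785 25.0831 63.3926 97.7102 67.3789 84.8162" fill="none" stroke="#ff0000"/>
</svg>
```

; Generated by LaserGRBL
G21
G90
G0 X47.5431 Y108.7114
M3 S509
G1 X56.0802 Y105.2661 F1452
G1 X61.6140 Y96.9522
G1 X64.7808 Y85.6107
G1 X66.2169 Y73.0824
G1 X66.5585 Y61.2081
G1 X66.4419 Y51.8288
G1 X66.5033 Y46.7853
G1 X67.3789 Y47.9186
M5

Since the viewBox matches the mm dimensions, user units are millimetres directly. The only transform is the Y-flip y_m = 132.7348 − y_svg.

Shape 1 is a cubic bezier drawn with `<path>`. Its stroke #ff0000 means score at S509, F1452. After flipping Y the toolpath is (47.5431,108.7114) → (56.0802,105.2661) → (61.6140,96.9522) → (64.7808,85.6107) → (66.2169,73.0824) → (66.5585,61.2081) → (66.4419,51.8288) → (66.5033,46.7853) → (67.3789,47.9186).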